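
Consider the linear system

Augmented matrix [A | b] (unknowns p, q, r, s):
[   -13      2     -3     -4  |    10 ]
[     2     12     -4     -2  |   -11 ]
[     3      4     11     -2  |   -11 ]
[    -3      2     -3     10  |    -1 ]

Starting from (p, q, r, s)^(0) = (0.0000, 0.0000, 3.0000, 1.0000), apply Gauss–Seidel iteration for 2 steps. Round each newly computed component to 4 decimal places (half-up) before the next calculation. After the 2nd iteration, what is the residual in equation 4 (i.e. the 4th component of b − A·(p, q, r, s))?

Iteration 1:
  p = (10 - (2)·0.0000 - (-3)·3.0000 - (-4)·1.0000) / (-13) = -1.7692
  q = (-11 - (2)·-1.7692 - (-4)·3.0000 - (-2)·1.0000) / (12) = 0.5449
  r = (-11 - (3)·-1.7692 - (4)·0.5449 - (-2)·1.0000) / (11) = -0.5338
  s = (-1 - (-3)·-1.7692 - (2)·0.5449 - (-3)·-0.5338) / (10) = -0.8999
Iteration 2:
  p = (10 - (2)·0.5449 - (-3)·-0.5338 - (-4)·-0.8999) / (-13) = -0.2853
  q = (-11 - (2)·-0.2853 - (-4)·-0.5338 - (-2)·-0.8999) / (12) = -1.1970
  r = (-11 - (3)·-0.2853 - (4)·-1.1970 - (-2)·-0.8999) / (11) = -0.6505
  s = (-1 - (-3)·-0.2853 - (2)·-1.1970 - (-3)·-0.6505) / (10) = -0.1413
Residual b − A·x = (6.1684, 1.0500, 1.5168, -0.0004)

-0.0004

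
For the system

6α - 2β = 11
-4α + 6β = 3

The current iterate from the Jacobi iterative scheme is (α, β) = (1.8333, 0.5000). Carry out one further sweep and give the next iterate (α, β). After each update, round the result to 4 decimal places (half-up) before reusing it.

One sweep:
  α = (11 - (-2)·0.5000) / (6) = 2.0000
  β = (3 - (-4)·1.8333) / (6) = 1.7222

(2.0000, 1.7222)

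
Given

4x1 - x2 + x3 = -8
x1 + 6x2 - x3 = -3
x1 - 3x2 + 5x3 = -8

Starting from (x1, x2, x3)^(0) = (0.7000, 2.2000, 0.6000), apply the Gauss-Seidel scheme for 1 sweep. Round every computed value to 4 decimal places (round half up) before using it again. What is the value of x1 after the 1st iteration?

-1.6000

Iteration 1:
  x1 = (-8 - (-1)·2.2000 - (1)·0.6000) / (4) = -1.6000
  x2 = (-3 - (1)·-1.6000 - (-1)·0.6000) / (6) = -0.1333
  x3 = (-8 - (1)·-1.6000 - (-3)·-0.1333) / (5) = -1.3600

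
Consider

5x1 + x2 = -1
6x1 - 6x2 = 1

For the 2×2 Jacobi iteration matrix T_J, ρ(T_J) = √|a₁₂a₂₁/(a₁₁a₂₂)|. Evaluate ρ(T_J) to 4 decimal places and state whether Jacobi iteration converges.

0.4472

a₁₂a₂₁/(a₁₁a₂₂) = (1)·(6) / ((5)·(-6)) = -0.200000
ρ = √|-0.200000| = √0.200000 = 0.4472
ρ < 1, so Jacobi converges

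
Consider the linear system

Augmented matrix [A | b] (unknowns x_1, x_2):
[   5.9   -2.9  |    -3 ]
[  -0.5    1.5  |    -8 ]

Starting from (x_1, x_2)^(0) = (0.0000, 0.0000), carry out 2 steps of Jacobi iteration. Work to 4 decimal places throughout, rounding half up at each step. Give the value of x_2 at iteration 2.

Iteration 1:
  x_1 = (-3 - (-2.9)·0.0000) / (5.9) = -0.5085
  x_2 = (-8 - (-0.5)·0.0000) / (1.5) = -5.3333
Iteration 2:
  x_1 = (-3 - (-2.9)·-5.3333) / (5.9) = -3.1299
  x_2 = (-8 - (-0.5)·-0.5085) / (1.5) = -5.5028

-5.5028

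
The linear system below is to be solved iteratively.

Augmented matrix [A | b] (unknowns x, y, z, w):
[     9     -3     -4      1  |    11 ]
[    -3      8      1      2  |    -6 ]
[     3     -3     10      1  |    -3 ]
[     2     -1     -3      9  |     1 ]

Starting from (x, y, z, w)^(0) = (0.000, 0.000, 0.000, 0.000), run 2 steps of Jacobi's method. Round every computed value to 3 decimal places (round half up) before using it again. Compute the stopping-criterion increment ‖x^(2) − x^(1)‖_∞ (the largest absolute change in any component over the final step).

0.603

Iteration 1:
  x = (11 - (-3)·0.000 - (-4)·0.000 - (1)·0.000) / (9) = 1.222
  y = (-6 - (-3)·0.000 - (1)·0.000 - (2)·0.000) / (8) = -0.750
  z = (-3 - (3)·0.000 - (-3)·0.000 - (1)·0.000) / (10) = -0.300
  w = (1 - (2)·0.000 - (-1)·0.000 - (-3)·0.000) / (9) = 0.111
Iteration 2:
  x = (11 - (-3)·-0.750 - (-4)·-0.300 - (1)·0.111) / (9) = 0.827
  y = (-6 - (-3)·1.222 - (1)·-0.300 - (2)·0.111) / (8) = -0.282
  z = (-3 - (3)·1.222 - (-3)·-0.750 - (1)·0.111) / (10) = -0.903
  w = (1 - (2)·1.222 - (-1)·-0.750 - (-3)·-0.300) / (9) = -0.344
Change: (-0.395, 0.468, -0.603, -0.455) → max |·| = 0.603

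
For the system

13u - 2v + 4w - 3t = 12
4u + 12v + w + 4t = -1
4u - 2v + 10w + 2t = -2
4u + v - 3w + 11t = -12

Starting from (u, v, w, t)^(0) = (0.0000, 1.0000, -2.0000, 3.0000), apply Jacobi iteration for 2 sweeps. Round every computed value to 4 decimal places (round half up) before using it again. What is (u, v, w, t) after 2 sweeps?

Iteration 1:
  u = (12 - (-2)·1.0000 - (4)·-2.0000 - (-3)·3.0000) / (13) = 2.3846
  v = (-1 - (4)·0.0000 - (1)·-2.0000 - (4)·3.0000) / (12) = -0.9167
  w = (-2 - (4)·0.0000 - (-2)·1.0000 - (2)·3.0000) / (10) = -0.6000
  t = (-12 - (4)·0.0000 - (1)·1.0000 - (-3)·-2.0000) / (11) = -1.7273
Iteration 2:
  u = (12 - (-2)·-0.9167 - (4)·-0.6000 - (-3)·-1.7273) / (13) = 0.5681
  v = (-1 - (4)·2.3846 - (1)·-0.6000 - (4)·-1.7273) / (12) = -0.2524
  w = (-2 - (4)·2.3846 - (-2)·-0.9167 - (2)·-1.7273) / (10) = -0.9917
  t = (-12 - (4)·2.3846 - (1)·-0.9167 - (-3)·-0.6000) / (11) = -2.0383

(0.5681, -0.2524, -0.9917, -2.0383)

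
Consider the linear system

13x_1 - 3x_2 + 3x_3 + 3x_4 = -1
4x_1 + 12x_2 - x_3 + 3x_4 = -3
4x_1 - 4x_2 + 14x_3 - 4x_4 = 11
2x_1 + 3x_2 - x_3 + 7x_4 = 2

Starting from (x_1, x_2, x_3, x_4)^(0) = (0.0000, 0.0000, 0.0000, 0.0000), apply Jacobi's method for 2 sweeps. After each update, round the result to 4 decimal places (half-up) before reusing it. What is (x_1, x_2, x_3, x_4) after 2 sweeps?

(-0.3819, -0.2303, 0.8179, 0.5271)

Iteration 1:
  x_1 = (-1 - (-3)·0.0000 - (3)·0.0000 - (3)·0.0000) / (13) = -0.0769
  x_2 = (-3 - (4)·0.0000 - (-1)·0.0000 - (3)·0.0000) / (12) = -0.2500
  x_3 = (11 - (4)·0.0000 - (-4)·0.0000 - (-4)·0.0000) / (14) = 0.7857
  x_4 = (2 - (2)·0.0000 - (3)·0.0000 - (-1)·0.0000) / (7) = 0.2857
Iteration 2:
  x_1 = (-1 - (-3)·-0.2500 - (3)·0.7857 - (3)·0.2857) / (13) = -0.3819
  x_2 = (-3 - (4)·-0.0769 - (-1)·0.7857 - (3)·0.2857) / (12) = -0.2303
  x_3 = (11 - (4)·-0.0769 - (-4)·-0.2500 - (-4)·0.2857) / (14) = 0.8179
  x_4 = (2 - (2)·-0.0769 - (3)·-0.2500 - (-1)·0.7857) / (7) = 0.5271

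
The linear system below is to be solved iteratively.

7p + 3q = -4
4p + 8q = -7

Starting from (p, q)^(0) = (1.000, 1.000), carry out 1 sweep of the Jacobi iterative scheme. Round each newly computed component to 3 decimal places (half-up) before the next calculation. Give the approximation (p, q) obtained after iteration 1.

Iteration 1:
  p = (-4 - (3)·1.000) / (7) = -1.000
  q = (-7 - (4)·1.000) / (8) = -1.375

(-1.000, -1.375)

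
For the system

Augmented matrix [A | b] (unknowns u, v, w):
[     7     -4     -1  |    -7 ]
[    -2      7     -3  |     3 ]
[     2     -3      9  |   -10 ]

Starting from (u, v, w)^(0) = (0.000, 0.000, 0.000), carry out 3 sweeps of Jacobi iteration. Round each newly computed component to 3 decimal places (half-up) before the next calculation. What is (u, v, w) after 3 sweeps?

Iteration 1:
  u = (-7 - (-4)·0.000 - (-1)·0.000) / (7) = -1.000
  v = (3 - (-2)·0.000 - (-3)·0.000) / (7) = 0.429
  w = (-10 - (2)·0.000 - (-3)·0.000) / (9) = -1.111
Iteration 2:
  u = (-7 - (-4)·0.429 - (-1)·-1.111) / (7) = -0.914
  v = (3 - (-2)·-1.000 - (-3)·-1.111) / (7) = -0.333
  w = (-10 - (2)·-1.000 - (-3)·0.429) / (9) = -0.746
Iteration 3:
  u = (-7 - (-4)·-0.333 - (-1)·-0.746) / (7) = -1.297
  v = (3 - (-2)·-0.914 - (-3)·-0.746) / (7) = -0.152
  w = (-10 - (2)·-0.914 - (-3)·-0.333) / (9) = -1.019

(-1.297, -0.152, -1.019)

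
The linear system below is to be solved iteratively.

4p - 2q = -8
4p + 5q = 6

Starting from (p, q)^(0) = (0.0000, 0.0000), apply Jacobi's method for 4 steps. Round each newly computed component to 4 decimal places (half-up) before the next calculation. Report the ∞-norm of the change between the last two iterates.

0.6400

Iteration 1:
  p = (-8 - (-2)·0.0000) / (4) = -2.0000
  q = (6 - (4)·0.0000) / (5) = 1.2000
Iteration 2:
  p = (-8 - (-2)·1.2000) / (4) = -1.4000
  q = (6 - (4)·-2.0000) / (5) = 2.8000
Iteration 3:
  p = (-8 - (-2)·2.8000) / (4) = -0.6000
  q = (6 - (4)·-1.4000) / (5) = 2.3200
Iteration 4:
  p = (-8 - (-2)·2.3200) / (4) = -0.8400
  q = (6 - (4)·-0.6000) / (5) = 1.6800
Change: (-0.2400, -0.6400) → max |·| = 0.6400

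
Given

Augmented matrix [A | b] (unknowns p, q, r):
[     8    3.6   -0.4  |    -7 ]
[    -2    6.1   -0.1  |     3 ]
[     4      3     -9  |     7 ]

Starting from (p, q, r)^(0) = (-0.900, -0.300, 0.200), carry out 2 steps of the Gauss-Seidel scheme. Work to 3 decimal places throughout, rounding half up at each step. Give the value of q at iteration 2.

0.134

Iteration 1:
  p = (-7 - (3.6)·-0.300 - (-0.4)·0.200) / (8) = -0.730
  q = (3 - (-2)·-0.730 - (-0.1)·0.200) / (6.1) = 0.256
  r = (7 - (4)·-0.730 - (3)·0.256) / (-9) = -1.017
Iteration 2:
  p = (-7 - (3.6)·0.256 - (-0.4)·-1.017) / (8) = -1.041
  q = (3 - (-2)·-1.041 - (-0.1)·-1.017) / (6.1) = 0.134
  r = (7 - (4)·-1.041 - (3)·0.134) / (-9) = -1.196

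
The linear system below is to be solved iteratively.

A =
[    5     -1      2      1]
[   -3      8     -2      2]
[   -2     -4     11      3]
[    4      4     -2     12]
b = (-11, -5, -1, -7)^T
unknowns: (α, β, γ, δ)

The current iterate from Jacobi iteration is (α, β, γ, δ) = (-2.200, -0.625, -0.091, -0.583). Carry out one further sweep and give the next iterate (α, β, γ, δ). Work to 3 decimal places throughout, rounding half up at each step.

One sweep:
  α = (-11 - (-1)·-0.625 - (2)·-0.091 - (1)·-0.583) / (5) = -2.172
  β = (-5 - (-3)·-2.200 - (-2)·-0.091 - (2)·-0.583) / (8) = -1.327
  γ = (-1 - (-2)·-2.200 - (-4)·-0.625 - (3)·-0.583) / (11) = -0.559
  δ = (-7 - (4)·-2.200 - (4)·-0.625 - (-2)·-0.091) / (12) = 0.343

(-2.172, -1.327, -0.559, 0.343)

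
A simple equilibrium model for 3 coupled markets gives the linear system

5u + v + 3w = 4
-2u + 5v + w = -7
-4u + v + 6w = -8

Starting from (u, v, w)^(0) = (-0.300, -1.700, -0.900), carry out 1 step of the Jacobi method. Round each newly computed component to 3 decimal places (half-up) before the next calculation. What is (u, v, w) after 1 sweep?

(1.680, -1.340, -1.250)

Iteration 1:
  u = (4 - (1)·-1.700 - (3)·-0.900) / (5) = 1.680
  v = (-7 - (-2)·-0.300 - (1)·-0.900) / (5) = -1.340
  w = (-8 - (-4)·-0.300 - (1)·-1.700) / (6) = -1.250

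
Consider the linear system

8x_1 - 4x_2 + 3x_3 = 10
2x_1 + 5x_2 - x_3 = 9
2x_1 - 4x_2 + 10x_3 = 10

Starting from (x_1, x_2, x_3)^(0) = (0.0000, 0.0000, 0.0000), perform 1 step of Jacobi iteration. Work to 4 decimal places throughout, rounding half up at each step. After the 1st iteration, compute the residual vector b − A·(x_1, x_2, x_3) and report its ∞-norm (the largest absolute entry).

Iteration 1:
  x_1 = (10 - (-4)·0.0000 - (3)·0.0000) / (8) = 1.2500
  x_2 = (9 - (2)·0.0000 - (-1)·0.0000) / (5) = 1.8000
  x_3 = (10 - (2)·0.0000 - (-4)·0.0000) / (10) = 1.0000
Residual b − A·x = (4.2000, -1.5000, 4.7000); ∞-norm = 4.7000

4.7000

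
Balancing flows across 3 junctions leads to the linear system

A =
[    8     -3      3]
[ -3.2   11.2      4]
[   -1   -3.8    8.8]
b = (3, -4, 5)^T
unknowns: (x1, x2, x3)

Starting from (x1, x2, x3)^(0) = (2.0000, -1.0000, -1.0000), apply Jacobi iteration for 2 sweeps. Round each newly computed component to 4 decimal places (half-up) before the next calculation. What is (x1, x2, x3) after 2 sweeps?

(0.4529, -0.3799, 0.8575)

Iteration 1:
  x1 = (3 - (-3)·-1.0000 - (3)·-1.0000) / (8) = 0.3750
  x2 = (-4 - (-3.2)·2.0000 - (4)·-1.0000) / (11.2) = 0.5714
  x3 = (5 - (-1)·2.0000 - (-3.8)·-1.0000) / (8.8) = 0.3636
Iteration 2:
  x1 = (3 - (-3)·0.5714 - (3)·0.3636) / (8) = 0.4529
  x2 = (-4 - (-3.2)·0.3750 - (4)·0.3636) / (11.2) = -0.3799
  x3 = (5 - (-1)·0.3750 - (-3.8)·0.5714) / (8.8) = 0.8575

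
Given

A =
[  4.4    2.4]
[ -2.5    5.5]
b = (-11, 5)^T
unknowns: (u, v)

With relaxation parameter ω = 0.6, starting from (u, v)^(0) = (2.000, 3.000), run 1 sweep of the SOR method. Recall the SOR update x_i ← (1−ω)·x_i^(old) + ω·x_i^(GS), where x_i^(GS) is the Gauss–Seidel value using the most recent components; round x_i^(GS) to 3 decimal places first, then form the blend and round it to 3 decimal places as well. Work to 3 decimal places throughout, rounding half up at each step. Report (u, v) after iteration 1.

(-1.682, 1.287)

Iteration 1:
  u: GS value = (-11 - (2.4)·3.000) / (4.4) = -4.136;  u ← (1−ω)·2.000 + ω·-4.136 = -1.682
  v: GS value = (5 - (-2.5)·-1.682) / (5.5) = 0.145;  v ← (1−ω)·3.000 + ω·0.145 = 1.287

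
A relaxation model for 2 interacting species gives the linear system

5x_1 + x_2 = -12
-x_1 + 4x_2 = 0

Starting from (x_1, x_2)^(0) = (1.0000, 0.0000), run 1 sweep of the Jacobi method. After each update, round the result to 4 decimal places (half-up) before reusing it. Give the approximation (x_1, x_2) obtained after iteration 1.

Iteration 1:
  x_1 = (-12 - (1)·0.0000) / (5) = -2.4000
  x_2 = (0 - (-1)·1.0000) / (4) = 0.2500

(-2.4000, 0.2500)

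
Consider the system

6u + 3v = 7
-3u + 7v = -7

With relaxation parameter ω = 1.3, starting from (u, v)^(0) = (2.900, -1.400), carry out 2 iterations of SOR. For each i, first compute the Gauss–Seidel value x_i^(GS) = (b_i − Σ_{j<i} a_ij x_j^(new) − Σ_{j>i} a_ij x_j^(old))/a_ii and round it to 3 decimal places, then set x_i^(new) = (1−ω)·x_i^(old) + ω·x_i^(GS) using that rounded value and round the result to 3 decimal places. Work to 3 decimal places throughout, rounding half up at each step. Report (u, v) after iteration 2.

Iteration 1:
  u: GS value = (7 - (3)·-1.400) / (6) = 1.867;  u ← (1−ω)·2.900 + ω·1.867 = 1.557
  v: GS value = (-7 - (-3)·1.557) / (7) = -0.333;  v ← (1−ω)·-1.400 + ω·-0.333 = -0.013
Iteration 2:
  u: GS value = (7 - (3)·-0.013) / (6) = 1.173;  u ← (1−ω)·1.557 + ω·1.173 = 1.058
  v: GS value = (-7 - (-3)·1.058) / (7) = -0.547;  v ← (1−ω)·-0.013 + ω·-0.547 = -0.707

(1.058, -0.707)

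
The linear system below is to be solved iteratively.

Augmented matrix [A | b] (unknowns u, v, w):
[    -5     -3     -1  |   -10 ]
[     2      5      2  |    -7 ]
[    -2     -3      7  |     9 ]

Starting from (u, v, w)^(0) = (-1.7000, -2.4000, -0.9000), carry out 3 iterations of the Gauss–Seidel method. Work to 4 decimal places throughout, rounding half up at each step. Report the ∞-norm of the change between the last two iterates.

0.5086

Iteration 1:
  u = (-10 - (-3)·-2.4000 - (-1)·-0.9000) / (-5) = 3.6200
  v = (-7 - (2)·3.6200 - (2)·-0.9000) / (5) = -2.4880
  w = (9 - (-2)·3.6200 - (-3)·-2.4880) / (7) = 1.2537
Iteration 2:
  u = (-10 - (-3)·-2.4880 - (-1)·1.2537) / (-5) = 3.2421
  v = (-7 - (2)·3.2421 - (2)·1.2537) / (5) = -3.1983
  w = (9 - (-2)·3.2421 - (-3)·-3.1983) / (7) = 0.8413
Iteration 3:
  u = (-10 - (-3)·-3.1983 - (-1)·0.8413) / (-5) = 3.7507
  v = (-7 - (2)·3.7507 - (2)·0.8413) / (5) = -3.2368
  w = (9 - (-2)·3.7507 - (-3)·-3.2368) / (7) = 0.9701
Change: (0.5086, -0.0385, 0.1288) → max |·| = 0.5086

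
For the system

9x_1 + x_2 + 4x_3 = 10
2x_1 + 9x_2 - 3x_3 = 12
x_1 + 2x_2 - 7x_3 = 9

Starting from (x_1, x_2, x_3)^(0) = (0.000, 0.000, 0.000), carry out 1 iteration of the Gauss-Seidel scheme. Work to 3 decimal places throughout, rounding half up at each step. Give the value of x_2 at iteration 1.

1.086

Iteration 1:
  x_1 = (10 - (1)·0.000 - (4)·0.000) / (9) = 1.111
  x_2 = (12 - (2)·1.111 - (-3)·0.000) / (9) = 1.086
  x_3 = (9 - (1)·1.111 - (2)·1.086) / (-7) = -0.817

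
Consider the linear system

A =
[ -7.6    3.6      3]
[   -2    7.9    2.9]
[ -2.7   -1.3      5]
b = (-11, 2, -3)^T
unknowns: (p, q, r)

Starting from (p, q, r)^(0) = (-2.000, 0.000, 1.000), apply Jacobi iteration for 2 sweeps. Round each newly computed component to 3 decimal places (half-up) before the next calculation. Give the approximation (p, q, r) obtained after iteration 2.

Iteration 1:
  p = (-11 - (3.6)·0.000 - (3)·1.000) / (-7.6) = 1.842
  q = (2 - (-2)·-2.000 - (2.9)·1.000) / (7.9) = -0.620
  r = (-3 - (-2.7)·-2.000 - (-1.3)·0.000) / (5) = -1.680
Iteration 2:
  p = (-11 - (3.6)·-0.620 - (3)·-1.680) / (-7.6) = 0.491
  q = (2 - (-2)·1.842 - (2.9)·-1.680) / (7.9) = 1.336
  r = (-3 - (-2.7)·1.842 - (-1.3)·-0.620) / (5) = 0.233

(0.491, 1.336, 0.233)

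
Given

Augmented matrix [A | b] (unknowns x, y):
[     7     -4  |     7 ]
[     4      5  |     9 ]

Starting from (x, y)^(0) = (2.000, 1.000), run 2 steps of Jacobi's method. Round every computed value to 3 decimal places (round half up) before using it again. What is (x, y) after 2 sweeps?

(1.114, 0.543)

Iteration 1:
  x = (7 - (-4)·1.000) / (7) = 1.571
  y = (9 - (4)·2.000) / (5) = 0.200
Iteration 2:
  x = (7 - (-4)·0.200) / (7) = 1.114
  y = (9 - (4)·1.571) / (5) = 0.543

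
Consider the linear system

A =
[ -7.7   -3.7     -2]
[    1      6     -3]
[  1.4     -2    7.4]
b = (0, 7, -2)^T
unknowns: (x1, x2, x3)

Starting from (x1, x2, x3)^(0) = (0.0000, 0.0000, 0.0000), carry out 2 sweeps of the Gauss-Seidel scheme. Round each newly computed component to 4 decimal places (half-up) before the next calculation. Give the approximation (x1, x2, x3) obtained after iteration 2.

Iteration 1:
  x1 = (0 - (-3.7)·0.0000 - (-2)·0.0000) / (-7.7) = 0.0000
  x2 = (7 - (1)·0.0000 - (-3)·0.0000) / (6) = 1.1667
  x3 = (-2 - (1.4)·0.0000 - (-2)·1.1667) / (7.4) = 0.0451
Iteration 2:
  x1 = (0 - (-3.7)·1.1667 - (-2)·0.0451) / (-7.7) = -0.5723
  x2 = (7 - (1)·-0.5723 - (-3)·0.0451) / (6) = 1.2846
  x3 = (-2 - (1.4)·-0.5723 - (-2)·1.2846) / (7.4) = 0.1852

(-0.5723, 1.2846, 0.1852)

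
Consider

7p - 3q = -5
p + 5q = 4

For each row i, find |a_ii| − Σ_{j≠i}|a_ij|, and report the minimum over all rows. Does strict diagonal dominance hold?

4

row 1: |7| − (3) = 4
row 2: |5| − (1) = 4
minimum over rows = 4 → strictly diagonally dominant (convergence guaranteed)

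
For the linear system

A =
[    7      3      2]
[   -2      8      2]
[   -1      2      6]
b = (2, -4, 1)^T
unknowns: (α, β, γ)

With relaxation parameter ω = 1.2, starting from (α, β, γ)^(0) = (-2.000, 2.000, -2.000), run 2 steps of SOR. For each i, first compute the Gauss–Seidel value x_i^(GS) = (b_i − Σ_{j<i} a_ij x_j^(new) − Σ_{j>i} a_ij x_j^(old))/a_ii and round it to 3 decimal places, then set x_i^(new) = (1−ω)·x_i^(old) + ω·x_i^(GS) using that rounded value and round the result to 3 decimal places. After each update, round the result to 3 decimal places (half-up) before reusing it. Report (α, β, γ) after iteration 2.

(0.135, -0.741, 0.365)

Iteration 1:
  α: GS value = (2 - (3)·2.000 - (2)·-2.000) / (7) = 0.000;  α ← (1−ω)·-2.000 + ω·0.000 = 0.400
  β: GS value = (-4 - (-2)·0.400 - (2)·-2.000) / (8) = 0.100;  β ← (1−ω)·2.000 + ω·0.100 = -0.280
  γ: GS value = (1 - (-1)·0.400 - (2)·-0.280) / (6) = 0.327;  γ ← (1−ω)·-2.000 + ω·0.327 = 0.792
Iteration 2:
  α: GS value = (2 - (3)·-0.280 - (2)·0.792) / (7) = 0.179;  α ← (1−ω)·0.400 + ω·0.179 = 0.135
  β: GS value = (-4 - (-2)·0.135 - (2)·0.792) / (8) = -0.664;  β ← (1−ω)·-0.280 + ω·-0.664 = -0.741
  γ: GS value = (1 - (-1)·0.135 - (2)·-0.741) / (6) = 0.436;  γ ← (1−ω)·0.792 + ω·0.436 = 0.365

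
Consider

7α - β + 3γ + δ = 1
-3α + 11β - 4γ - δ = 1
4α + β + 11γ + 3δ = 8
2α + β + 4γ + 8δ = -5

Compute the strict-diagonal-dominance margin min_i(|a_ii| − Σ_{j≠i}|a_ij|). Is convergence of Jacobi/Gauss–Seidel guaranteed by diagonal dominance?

row 1: |7| − (1+3+1) = 2
row 2: |11| − (3+4+1) = 3
row 3: |11| − (4+1+3) = 3
row 4: |8| − (2+1+4) = 1
minimum over rows = 1 → strictly diagonally dominant (convergence guaranteed)

1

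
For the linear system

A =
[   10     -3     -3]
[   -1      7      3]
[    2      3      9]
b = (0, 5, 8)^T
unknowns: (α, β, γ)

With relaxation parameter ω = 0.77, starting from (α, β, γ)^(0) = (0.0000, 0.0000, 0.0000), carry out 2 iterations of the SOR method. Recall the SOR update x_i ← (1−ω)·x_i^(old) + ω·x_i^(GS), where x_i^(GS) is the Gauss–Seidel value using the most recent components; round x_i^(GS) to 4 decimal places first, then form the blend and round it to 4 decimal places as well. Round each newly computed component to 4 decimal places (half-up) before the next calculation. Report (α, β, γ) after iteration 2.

Iteration 1:
  α: GS value = (0 - (-3)·0.0000 - (-3)·0.0000) / (10) = 0.0000;  α ← (1−ω)·0.0000 + ω·0.0000 = 0.0000
  β: GS value = (5 - (-1)·0.0000 - (3)·0.0000) / (7) = 0.7143;  β ← (1−ω)·0.0000 + ω·0.7143 = 0.5500
  γ: GS value = (8 - (2)·0.0000 - (3)·0.5500) / (9) = 0.7056;  γ ← (1−ω)·0.0000 + ω·0.7056 = 0.5433
Iteration 2:
  α: GS value = (0 - (-3)·0.5500 - (-3)·0.5433) / (10) = 0.3280;  α ← (1−ω)·0.0000 + ω·0.3280 = 0.2526
  β: GS value = (5 - (-1)·0.2526 - (3)·0.5433) / (7) = 0.5175;  β ← (1−ω)·0.5500 + ω·0.5175 = 0.5250
  γ: GS value = (8 - (2)·0.2526 - (3)·0.5250) / (9) = 0.6578;  γ ← (1−ω)·0.5433 + ω·0.6578 = 0.6315

(0.2526, 0.5250, 0.6315)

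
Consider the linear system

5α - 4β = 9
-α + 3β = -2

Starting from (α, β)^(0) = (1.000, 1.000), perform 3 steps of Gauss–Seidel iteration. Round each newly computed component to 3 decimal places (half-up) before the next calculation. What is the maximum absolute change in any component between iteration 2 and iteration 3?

0.170

Iteration 1:
  α = (9 - (-4)·1.000) / (5) = 2.600
  β = (-2 - (-1)·2.600) / (3) = 0.200
Iteration 2:
  α = (9 - (-4)·0.200) / (5) = 1.960
  β = (-2 - (-1)·1.960) / (3) = -0.013
Iteration 3:
  α = (9 - (-4)·-0.013) / (5) = 1.790
  β = (-2 - (-1)·1.790) / (3) = -0.070
Change: (-0.170, -0.057) → max |·| = 0.170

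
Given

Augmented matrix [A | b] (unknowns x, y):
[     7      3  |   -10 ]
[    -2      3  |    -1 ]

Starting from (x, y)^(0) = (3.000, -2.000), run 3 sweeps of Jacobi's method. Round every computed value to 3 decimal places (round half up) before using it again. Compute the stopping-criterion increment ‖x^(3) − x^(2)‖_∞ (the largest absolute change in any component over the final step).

Iteration 1:
  x = (-10 - (3)·-2.000) / (7) = -0.571
  y = (-1 - (-2)·3.000) / (3) = 1.667
Iteration 2:
  x = (-10 - (3)·1.667) / (7) = -2.143
  y = (-1 - (-2)·-0.571) / (3) = -0.714
Iteration 3:
  x = (-10 - (3)·-0.714) / (7) = -1.123
  y = (-1 - (-2)·-2.143) / (3) = -1.762
Change: (1.020, -1.048) → max |·| = 1.048

1.048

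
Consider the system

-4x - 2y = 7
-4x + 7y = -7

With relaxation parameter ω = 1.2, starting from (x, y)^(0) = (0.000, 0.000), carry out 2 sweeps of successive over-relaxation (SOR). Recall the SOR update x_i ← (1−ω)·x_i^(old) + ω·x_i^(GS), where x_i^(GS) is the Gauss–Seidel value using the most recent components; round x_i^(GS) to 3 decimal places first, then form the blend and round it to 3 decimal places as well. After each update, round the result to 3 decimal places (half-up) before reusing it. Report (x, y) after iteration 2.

(-0.096, -0.738)

Iteration 1:
  x: GS value = (7 - (-2)·0.000) / (-4) = -1.750;  x ← (1−ω)·0.000 + ω·-1.750 = -2.100
  y: GS value = (-7 - (-4)·-2.100) / (7) = -2.200;  y ← (1−ω)·0.000 + ω·-2.200 = -2.640
Iteration 2:
  x: GS value = (7 - (-2)·-2.640) / (-4) = -0.430;  x ← (1−ω)·-2.100 + ω·-0.430 = -0.096
  y: GS value = (-7 - (-4)·-0.096) / (7) = -1.055;  y ← (1−ω)·-2.640 + ω·-1.055 = -0.738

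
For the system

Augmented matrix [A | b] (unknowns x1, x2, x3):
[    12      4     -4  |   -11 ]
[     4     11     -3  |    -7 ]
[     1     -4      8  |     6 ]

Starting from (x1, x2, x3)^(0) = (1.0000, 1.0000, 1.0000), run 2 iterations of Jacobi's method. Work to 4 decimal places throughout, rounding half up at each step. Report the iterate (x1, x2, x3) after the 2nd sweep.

(-0.2992, 0.0038, 0.5009)

Iteration 1:
  x1 = (-11 - (4)·1.0000 - (-4)·1.0000) / (12) = -0.9167
  x2 = (-7 - (4)·1.0000 - (-3)·1.0000) / (11) = -0.7273
  x3 = (6 - (1)·1.0000 - (-4)·1.0000) / (8) = 1.1250
Iteration 2:
  x1 = (-11 - (4)·-0.7273 - (-4)·1.1250) / (12) = -0.2992
  x2 = (-7 - (4)·-0.9167 - (-3)·1.1250) / (11) = 0.0038
  x3 = (6 - (1)·-0.9167 - (-4)·-0.7273) / (8) = 0.5009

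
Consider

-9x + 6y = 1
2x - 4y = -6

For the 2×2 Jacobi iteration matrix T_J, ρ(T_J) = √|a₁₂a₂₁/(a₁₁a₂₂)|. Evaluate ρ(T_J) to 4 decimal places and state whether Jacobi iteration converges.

a₁₂a₂₁/(a₁₁a₂₂) = (6)·(2) / ((-9)·(-4)) = 0.333333
ρ = √|0.333333| = √0.333333 = 0.5774
ρ < 1, so Jacobi converges

0.5774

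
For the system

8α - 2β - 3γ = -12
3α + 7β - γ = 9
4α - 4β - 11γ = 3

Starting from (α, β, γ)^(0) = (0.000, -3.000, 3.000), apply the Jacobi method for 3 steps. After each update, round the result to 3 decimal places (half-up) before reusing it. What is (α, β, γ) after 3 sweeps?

Iteration 1:
  α = (-12 - (-2)·-3.000 - (-3)·3.000) / (8) = -1.125
  β = (9 - (3)·0.000 - (-1)·3.000) / (7) = 1.714
  γ = (3 - (4)·0.000 - (-4)·-3.000) / (-11) = 0.818
Iteration 2:
  α = (-12 - (-2)·1.714 - (-3)·0.818) / (8) = -0.765
  β = (9 - (3)·-1.125 - (-1)·0.818) / (7) = 1.885
  γ = (3 - (4)·-1.125 - (-4)·1.714) / (-11) = -1.305
Iteration 3:
  α = (-12 - (-2)·1.885 - (-3)·-1.305) / (8) = -1.518
  β = (9 - (3)·-0.765 - (-1)·-1.305) / (7) = 1.427
  γ = (3 - (4)·-0.765 - (-4)·1.885) / (-11) = -1.236

(-1.518, 1.427, -1.236)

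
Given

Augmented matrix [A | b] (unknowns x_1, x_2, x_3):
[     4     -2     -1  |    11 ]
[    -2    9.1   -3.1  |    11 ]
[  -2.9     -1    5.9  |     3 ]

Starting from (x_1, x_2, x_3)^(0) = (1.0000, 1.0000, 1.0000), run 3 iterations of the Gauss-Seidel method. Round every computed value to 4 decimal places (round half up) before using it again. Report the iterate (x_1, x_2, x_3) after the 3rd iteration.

Iteration 1:
  x_1 = (11 - (-2)·1.0000 - (-1)·1.0000) / (4) = 3.5000
  x_2 = (11 - (-2)·3.5000 - (-3.1)·1.0000) / (9.1) = 2.3187
  x_3 = (3 - (-2.9)·3.5000 - (-1)·2.3187) / (5.9) = 2.6218
Iteration 2:
  x_1 = (11 - (-2)·2.3187 - (-1)·2.6218) / (4) = 4.5648
  x_2 = (11 - (-2)·4.5648 - (-3.1)·2.6218) / (9.1) = 3.1052
  x_3 = (3 - (-2.9)·4.5648 - (-1)·3.1052) / (5.9) = 3.2785
Iteration 3:
  x_1 = (11 - (-2)·3.1052 - (-1)·3.2785) / (4) = 5.1222
  x_2 = (11 - (-2)·5.1222 - (-3.1)·3.2785) / (9.1) = 3.4514
  x_3 = (3 - (-2.9)·5.1222 - (-1)·3.4514) / (5.9) = 3.6111

(5.1222, 3.4514, 3.6111)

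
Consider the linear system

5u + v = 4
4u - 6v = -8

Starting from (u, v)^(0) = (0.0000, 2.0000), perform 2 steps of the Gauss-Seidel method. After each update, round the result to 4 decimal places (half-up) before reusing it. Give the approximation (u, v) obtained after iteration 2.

Iteration 1:
  u = (4 - (1)·2.0000) / (5) = 0.4000
  v = (-8 - (4)·0.4000) / (-6) = 1.6000
Iteration 2:
  u = (4 - (1)·1.6000) / (5) = 0.4800
  v = (-8 - (4)·0.4800) / (-6) = 1.6533

(0.4800, 1.6533)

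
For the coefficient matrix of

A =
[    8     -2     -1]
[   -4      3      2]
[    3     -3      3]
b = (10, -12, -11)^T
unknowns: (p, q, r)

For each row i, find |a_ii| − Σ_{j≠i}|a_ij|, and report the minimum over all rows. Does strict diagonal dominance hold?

row 1: |8| − (2+1) = 5
row 2: |3| − (4+2) = -3
row 3: |3| − (3+3) = -3
minimum over rows = -3 → not strictly diagonally dominant

-3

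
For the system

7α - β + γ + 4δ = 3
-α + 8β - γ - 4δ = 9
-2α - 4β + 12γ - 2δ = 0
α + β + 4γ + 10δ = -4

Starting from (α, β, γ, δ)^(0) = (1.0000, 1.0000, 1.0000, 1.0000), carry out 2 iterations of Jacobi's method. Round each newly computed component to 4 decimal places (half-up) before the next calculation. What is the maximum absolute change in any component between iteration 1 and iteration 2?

Iteration 1:
  α = (3 - (-1)·1.0000 - (1)·1.0000 - (4)·1.0000) / (7) = -0.1429
  β = (9 - (-1)·1.0000 - (-1)·1.0000 - (-4)·1.0000) / (8) = 1.8750
  γ = (0 - (-2)·1.0000 - (-4)·1.0000 - (-2)·1.0000) / (12) = 0.6667
  δ = (-4 - (1)·1.0000 - (1)·1.0000 - (4)·1.0000) / (10) = -1.0000
Iteration 2:
  α = (3 - (-1)·1.8750 - (1)·0.6667 - (4)·-1.0000) / (7) = 1.1726
  β = (9 - (-1)·-0.1429 - (-1)·0.6667 - (-4)·-1.0000) / (8) = 0.6905
  γ = (0 - (-2)·-0.1429 - (-4)·1.8750 - (-2)·-1.0000) / (12) = 0.4345
  δ = (-4 - (1)·-0.1429 - (1)·1.8750 - (4)·0.6667) / (10) = -0.8399
Change: (1.3155, -1.1845, -0.2322, 0.1601) → max |·| = 1.3155

1.3155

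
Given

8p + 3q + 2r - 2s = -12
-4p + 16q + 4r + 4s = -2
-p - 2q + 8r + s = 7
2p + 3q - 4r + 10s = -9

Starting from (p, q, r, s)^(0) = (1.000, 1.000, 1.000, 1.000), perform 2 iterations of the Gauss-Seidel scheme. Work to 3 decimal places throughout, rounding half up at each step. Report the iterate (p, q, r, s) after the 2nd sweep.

Iteration 1:
  p = (-12 - (3)·1.000 - (2)·1.000 - (-2)·1.000) / (8) = -1.875
  q = (-2 - (-4)·-1.875 - (4)·1.000 - (4)·1.000) / (16) = -1.094
  r = (7 - (-1)·-1.875 - (-2)·-1.094 - (1)·1.000) / (8) = 0.242
  s = (-9 - (2)·-1.875 - (3)·-1.094 - (-4)·0.242) / (10) = -0.100
Iteration 2:
  p = (-12 - (3)·-1.094 - (2)·0.242 - (-2)·-0.100) / (8) = -1.175
  q = (-2 - (-4)·-1.175 - (4)·0.242 - (4)·-0.100) / (16) = -0.454
  r = (7 - (-1)·-1.175 - (-2)·-0.454 - (1)·-0.100) / (8) = 0.627
  s = (-9 - (2)·-1.175 - (3)·-0.454 - (-4)·0.627) / (10) = -0.278

(-1.175, -0.454, 0.627, -0.278)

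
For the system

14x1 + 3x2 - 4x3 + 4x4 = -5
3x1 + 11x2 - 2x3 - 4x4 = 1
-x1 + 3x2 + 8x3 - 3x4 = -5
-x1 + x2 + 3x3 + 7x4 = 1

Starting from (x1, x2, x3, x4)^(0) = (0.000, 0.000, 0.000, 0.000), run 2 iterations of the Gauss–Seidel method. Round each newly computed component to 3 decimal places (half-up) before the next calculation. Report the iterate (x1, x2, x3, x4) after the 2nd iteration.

(-0.718, 0.291, -0.681, 0.291)

Iteration 1:
  x1 = (-5 - (3)·0.000 - (-4)·0.000 - (4)·0.000) / (14) = -0.357
  x2 = (1 - (3)·-0.357 - (-2)·0.000 - (-4)·0.000) / (11) = 0.188
  x3 = (-5 - (-1)·-0.357 - (3)·0.188 - (-3)·0.000) / (8) = -0.740
  x4 = (1 - (-1)·-0.357 - (1)·0.188 - (3)·-0.740) / (7) = 0.382
Iteration 2:
  x1 = (-5 - (3)·0.188 - (-4)·-0.740 - (4)·0.382) / (14) = -0.718
  x2 = (1 - (3)·-0.718 - (-2)·-0.740 - (-4)·0.382) / (11) = 0.291
  x3 = (-5 - (-1)·-0.718 - (3)·0.291 - (-3)·0.382) / (8) = -0.681
  x4 = (1 - (-1)·-0.718 - (1)·0.291 - (3)·-0.681) / (7) = 0.291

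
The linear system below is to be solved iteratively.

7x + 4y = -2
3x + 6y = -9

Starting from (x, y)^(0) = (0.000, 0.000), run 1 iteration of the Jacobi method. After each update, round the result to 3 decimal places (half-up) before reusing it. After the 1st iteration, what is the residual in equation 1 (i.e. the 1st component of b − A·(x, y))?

Iteration 1:
  x = (-2 - (4)·0.000) / (7) = -0.286
  y = (-9 - (3)·0.000) / (6) = -1.500
Residual b − A·x = (6.002, 0.858)

6.002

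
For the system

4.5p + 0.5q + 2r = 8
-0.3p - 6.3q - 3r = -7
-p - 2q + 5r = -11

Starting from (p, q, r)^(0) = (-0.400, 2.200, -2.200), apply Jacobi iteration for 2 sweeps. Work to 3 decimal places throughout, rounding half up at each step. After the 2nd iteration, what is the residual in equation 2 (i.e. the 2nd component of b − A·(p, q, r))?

Iteration 1:
  p = (8 - (0.5)·2.200 - (2)·-2.200) / (4.5) = 2.511
  q = (-7 - (-0.3)·-0.400 - (-3)·-2.200) / (-6.3) = 2.178
  r = (-11 - (-1)·-0.400 - (-2)·2.200) / (5) = -1.400
Iteration 2:
  p = (8 - (0.5)·2.178 - (2)·-1.400) / (4.5) = 2.158
  q = (-7 - (-0.3)·2.511 - (-3)·-1.400) / (-6.3) = 1.658
  r = (-11 - (-1)·2.511 - (-2)·2.178) / (5) = -0.827
Residual b − A·x = (-0.886, 1.612, -1.391)

1.612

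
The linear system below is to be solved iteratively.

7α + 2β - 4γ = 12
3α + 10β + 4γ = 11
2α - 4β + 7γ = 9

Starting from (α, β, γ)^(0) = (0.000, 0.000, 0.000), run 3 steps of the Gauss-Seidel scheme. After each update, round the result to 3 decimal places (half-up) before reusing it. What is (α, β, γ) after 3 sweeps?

Iteration 1:
  α = (12 - (2)·0.000 - (-4)·0.000) / (7) = 1.714
  β = (11 - (3)·1.714 - (4)·0.000) / (10) = 0.586
  γ = (9 - (2)·1.714 - (-4)·0.586) / (7) = 1.131
Iteration 2:
  α = (12 - (2)·0.586 - (-4)·1.131) / (7) = 2.193
  β = (11 - (3)·2.193 - (4)·1.131) / (10) = -0.010
  γ = (9 - (2)·2.193 - (-4)·-0.010) / (7) = 0.653
Iteration 3:
  α = (12 - (2)·-0.010 - (-4)·0.653) / (7) = 2.090
  β = (11 - (3)·2.090 - (4)·0.653) / (10) = 0.212
  γ = (9 - (2)·2.090 - (-4)·0.212) / (7) = 0.810

(2.090, 0.212, 0.810)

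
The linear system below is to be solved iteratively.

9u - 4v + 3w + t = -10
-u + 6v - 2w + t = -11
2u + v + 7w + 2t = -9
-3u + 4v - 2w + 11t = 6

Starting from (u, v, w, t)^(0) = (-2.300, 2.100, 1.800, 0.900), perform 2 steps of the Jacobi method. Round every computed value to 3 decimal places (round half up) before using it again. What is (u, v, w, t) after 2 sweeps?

(-1.444, -2.289, -0.634, 0.733)

Iteration 1:
  u = (-10 - (-4)·2.100 - (3)·1.800 - (1)·0.900) / (9) = -0.878
  v = (-11 - (-1)·-2.300 - (-2)·1.800 - (1)·0.900) / (6) = -1.767
  w = (-9 - (2)·-2.300 - (1)·2.100 - (2)·0.900) / (7) = -1.186
  t = (6 - (-3)·-2.300 - (4)·2.100 - (-2)·1.800) / (11) = -0.518
Iteration 2:
  u = (-10 - (-4)·-1.767 - (3)·-1.186 - (1)·-0.518) / (9) = -1.444
  v = (-11 - (-1)·-0.878 - (-2)·-1.186 - (1)·-0.518) / (6) = -2.289
  w = (-9 - (2)·-0.878 - (1)·-1.767 - (2)·-0.518) / (7) = -0.634
  t = (6 - (-3)·-0.878 - (4)·-1.767 - (-2)·-1.186) / (11) = 0.733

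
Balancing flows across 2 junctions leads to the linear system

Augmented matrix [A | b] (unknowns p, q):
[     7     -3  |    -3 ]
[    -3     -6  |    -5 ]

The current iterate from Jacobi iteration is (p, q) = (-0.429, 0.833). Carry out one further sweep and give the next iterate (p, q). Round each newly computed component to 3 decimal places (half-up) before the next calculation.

(-0.072, 1.048)

One sweep:
  p = (-3 - (-3)·0.833) / (7) = -0.072
  q = (-5 - (-3)·-0.429) / (-6) = 1.048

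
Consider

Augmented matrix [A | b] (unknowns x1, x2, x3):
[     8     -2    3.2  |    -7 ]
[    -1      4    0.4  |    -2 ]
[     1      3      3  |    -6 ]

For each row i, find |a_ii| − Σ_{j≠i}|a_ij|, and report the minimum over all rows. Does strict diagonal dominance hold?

-1

row 1: |8| − (2+3.2) = 2.8
row 2: |4| − (1+0.4) = 2.6
row 3: |3| − (1+3) = -1
minimum over rows = -1 → not strictly diagonally dominant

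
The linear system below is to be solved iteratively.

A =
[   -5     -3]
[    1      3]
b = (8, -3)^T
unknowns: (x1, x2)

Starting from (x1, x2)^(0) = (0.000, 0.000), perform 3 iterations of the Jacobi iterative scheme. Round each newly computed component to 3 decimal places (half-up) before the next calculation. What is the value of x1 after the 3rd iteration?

Iteration 1:
  x1 = (8 - (-3)·0.000) / (-5) = -1.600
  x2 = (-3 - (1)·0.000) / (3) = -1.000
Iteration 2:
  x1 = (8 - (-3)·-1.000) / (-5) = -1.000
  x2 = (-3 - (1)·-1.600) / (3) = -0.467
Iteration 3:
  x1 = (8 - (-3)·-0.467) / (-5) = -1.320
  x2 = (-3 - (1)·-1.000) / (3) = -0.667

-1.320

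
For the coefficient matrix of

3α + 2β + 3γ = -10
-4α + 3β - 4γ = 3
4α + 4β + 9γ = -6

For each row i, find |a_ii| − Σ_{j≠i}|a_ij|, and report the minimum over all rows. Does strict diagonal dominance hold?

-5

row 1: |3| − (2+3) = -2
row 2: |3| − (4+4) = -5
row 3: |9| − (4+4) = 1
minimum over rows = -5 → not strictly diagonally dominant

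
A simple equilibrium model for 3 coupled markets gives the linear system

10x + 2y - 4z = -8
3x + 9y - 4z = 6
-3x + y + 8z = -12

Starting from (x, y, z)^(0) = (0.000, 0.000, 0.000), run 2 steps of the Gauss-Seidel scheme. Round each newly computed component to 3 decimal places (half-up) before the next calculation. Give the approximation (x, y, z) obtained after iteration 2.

Iteration 1:
  x = (-8 - (2)·0.000 - (-4)·0.000) / (10) = -0.800
  y = (6 - (3)·-0.800 - (-4)·0.000) / (9) = 0.933
  z = (-12 - (-3)·-0.800 - (1)·0.933) / (8) = -1.917
Iteration 2:
  x = (-8 - (2)·0.933 - (-4)·-1.917) / (10) = -1.753
  y = (6 - (3)·-1.753 - (-4)·-1.917) / (9) = 0.399
  z = (-12 - (-3)·-1.753 - (1)·0.399) / (8) = -2.207

(-1.753, 0.399, -2.207)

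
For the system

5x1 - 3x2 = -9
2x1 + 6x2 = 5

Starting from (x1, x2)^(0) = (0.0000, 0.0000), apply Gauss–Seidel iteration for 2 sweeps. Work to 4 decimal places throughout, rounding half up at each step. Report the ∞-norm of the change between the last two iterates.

Iteration 1:
  x1 = (-9 - (-3)·0.0000) / (5) = -1.8000
  x2 = (5 - (2)·-1.8000) / (6) = 1.4333
Iteration 2:
  x1 = (-9 - (-3)·1.4333) / (5) = -0.9400
  x2 = (5 - (2)·-0.9400) / (6) = 1.1467
Change: (0.8600, -0.2866) → max |·| = 0.8600

0.8600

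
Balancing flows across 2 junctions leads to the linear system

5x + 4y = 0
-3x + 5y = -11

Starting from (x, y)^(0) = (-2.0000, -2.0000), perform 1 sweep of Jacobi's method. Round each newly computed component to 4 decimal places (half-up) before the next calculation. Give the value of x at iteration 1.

Iteration 1:
  x = (0 - (4)·-2.0000) / (5) = 1.6000
  y = (-11 - (-3)·-2.0000) / (5) = -3.4000

1.6000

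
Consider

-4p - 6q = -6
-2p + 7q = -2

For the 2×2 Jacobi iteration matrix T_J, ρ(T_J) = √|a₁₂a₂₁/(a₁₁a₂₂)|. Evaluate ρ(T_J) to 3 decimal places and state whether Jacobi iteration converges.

0.655

a₁₂a₂₁/(a₁₁a₂₂) = (-6)·(-2) / ((-4)·(7)) = -0.428571
ρ = √|-0.428571| = √0.428571 = 0.655
ρ < 1, so Jacobi converges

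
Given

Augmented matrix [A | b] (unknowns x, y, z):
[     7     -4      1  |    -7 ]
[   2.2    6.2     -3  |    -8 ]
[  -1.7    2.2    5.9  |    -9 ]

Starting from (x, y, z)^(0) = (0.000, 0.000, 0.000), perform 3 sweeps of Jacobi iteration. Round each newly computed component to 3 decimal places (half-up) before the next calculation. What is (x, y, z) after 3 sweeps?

(-1.766, -1.396, -1.339)

Iteration 1:
  x = (-7 - (-4)·0.000 - (1)·0.000) / (7) = -1.000
  y = (-8 - (2.2)·0.000 - (-3)·0.000) / (6.2) = -1.290
  z = (-9 - (-1.7)·0.000 - (2.2)·0.000) / (5.9) = -1.525
Iteration 2:
  x = (-7 - (-4)·-1.290 - (1)·-1.525) / (7) = -1.519
  y = (-8 - (2.2)·-1.000 - (-3)·-1.525) / (6.2) = -1.673
  z = (-9 - (-1.7)·-1.000 - (2.2)·-1.290) / (5.9) = -1.333
Iteration 3:
  x = (-7 - (-4)·-1.673 - (1)·-1.333) / (7) = -1.766
  y = (-8 - (2.2)·-1.519 - (-3)·-1.333) / (6.2) = -1.396
  z = (-9 - (-1.7)·-1.519 - (2.2)·-1.673) / (5.9) = -1.339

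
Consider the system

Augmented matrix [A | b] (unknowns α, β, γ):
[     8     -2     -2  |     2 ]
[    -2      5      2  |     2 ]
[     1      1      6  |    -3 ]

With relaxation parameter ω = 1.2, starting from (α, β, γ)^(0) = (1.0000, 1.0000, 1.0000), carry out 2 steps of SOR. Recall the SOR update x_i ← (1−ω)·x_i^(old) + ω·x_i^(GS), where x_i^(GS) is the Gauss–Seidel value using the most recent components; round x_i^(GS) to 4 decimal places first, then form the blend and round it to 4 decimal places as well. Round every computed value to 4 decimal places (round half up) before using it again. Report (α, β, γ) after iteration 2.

Iteration 1:
  α: GS value = (2 - (-2)·1.0000 - (-2)·1.0000) / (8) = 0.7500;  α ← (1−ω)·1.0000 + ω·0.7500 = 0.7000
  β: GS value = (2 - (-2)·0.7000 - (2)·1.0000) / (5) = 0.2800;  β ← (1−ω)·1.0000 + ω·0.2800 = 0.1360
  γ: GS value = (-3 - (1)·0.7000 - (1)·0.1360) / (6) = -0.6393;  γ ← (1−ω)·1.0000 + ω·-0.6393 = -0.9672
Iteration 2:
  α: GS value = (2 - (-2)·0.1360 - (-2)·-0.9672) / (8) = 0.0422;  α ← (1−ω)·0.7000 + ω·0.0422 = -0.0894
  β: GS value = (2 - (-2)·-0.0894 - (2)·-0.9672) / (5) = 0.7511;  β ← (1−ω)·0.1360 + ω·0.7511 = 0.8741
  γ: GS value = (-3 - (1)·-0.0894 - (1)·0.8741) / (6) = -0.6308;  γ ← (1−ω)·-0.9672 + ω·-0.6308 = -0.5635

(-0.0894, 0.8741, -0.5635)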